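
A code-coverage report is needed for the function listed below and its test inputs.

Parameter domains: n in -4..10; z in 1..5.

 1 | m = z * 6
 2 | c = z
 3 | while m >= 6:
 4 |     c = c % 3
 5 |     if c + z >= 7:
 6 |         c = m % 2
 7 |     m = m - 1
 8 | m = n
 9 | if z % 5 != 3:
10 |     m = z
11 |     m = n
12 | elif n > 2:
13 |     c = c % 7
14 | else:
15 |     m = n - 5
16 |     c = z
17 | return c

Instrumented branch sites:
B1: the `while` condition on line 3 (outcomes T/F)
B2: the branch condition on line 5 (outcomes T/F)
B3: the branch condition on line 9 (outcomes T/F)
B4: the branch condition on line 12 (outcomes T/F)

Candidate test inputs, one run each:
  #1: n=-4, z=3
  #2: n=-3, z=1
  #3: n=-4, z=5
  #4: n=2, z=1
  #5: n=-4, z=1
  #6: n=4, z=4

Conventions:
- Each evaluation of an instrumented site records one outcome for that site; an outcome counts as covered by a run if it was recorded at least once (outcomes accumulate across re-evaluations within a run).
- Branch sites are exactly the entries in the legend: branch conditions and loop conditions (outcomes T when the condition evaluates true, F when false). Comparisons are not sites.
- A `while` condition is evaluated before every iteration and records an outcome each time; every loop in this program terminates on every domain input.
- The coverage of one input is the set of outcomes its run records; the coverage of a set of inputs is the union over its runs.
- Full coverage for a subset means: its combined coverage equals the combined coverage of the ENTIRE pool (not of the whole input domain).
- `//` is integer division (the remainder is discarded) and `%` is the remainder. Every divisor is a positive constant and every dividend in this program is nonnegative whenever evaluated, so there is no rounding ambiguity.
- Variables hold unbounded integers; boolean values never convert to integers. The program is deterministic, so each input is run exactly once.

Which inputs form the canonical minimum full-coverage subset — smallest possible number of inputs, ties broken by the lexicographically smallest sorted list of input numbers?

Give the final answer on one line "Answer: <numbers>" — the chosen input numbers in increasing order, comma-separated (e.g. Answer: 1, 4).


input #1, n=-4, z=3: events B1->T, B2->F, B1->T, B2->F, B1->T, B2->F, B1->T, B2->F, B1->T, B2->F, B1->T, B2->F, B1->T, B2->F, ...; outcomes B1=T, B1=F, B2=F, B3=F, B4=F
input #2, n=-3, z=1: events B1->T, B2->F, B1->F, B3->T; outcomes B1=T, B1=F, B2=F, B3=T
input #3, n=-4, z=5: events B1->T, B2->T, B1->T, B2->F, B1->T, B2->F, B1->T, B2->F, B1->T, B2->F, B1->T, B2->F, B1->T, B2->F, ...; outcomes B1=T, B1=F, B2=T, B2=F, B3=T
input #4, n=2, z=1: events B1->T, B2->F, B1->F, B3->T; outcomes B1=T, B1=F, B2=F, B3=T
input #5, n=-4, z=1: events B1->T, B2->F, B1->F, B3->T; outcomes B1=T, B1=F, B2=F, B3=T
input #6, n=4, z=4: events B1->T, B2->F, B1->T, B2->F, B1->T, B2->F, B1->T, B2->F, B1->T, B2->F, B1->T, B2->F, B1->T, B2->F, ...; outcomes B1=T, B1=F, B2=F, B3=T
the full pool covers 7 outcomes: B1=T, B1=F, B2=T, B2=F, B3=T, B3=F, B4=F
checked all size-1 subsets: none covers 7 outcomes (max 5/7)
inputs {1, 3} (size 2) cover everything; no size-2 subset with a lexicographically smaller index list covers all 7
Answer: 1, 3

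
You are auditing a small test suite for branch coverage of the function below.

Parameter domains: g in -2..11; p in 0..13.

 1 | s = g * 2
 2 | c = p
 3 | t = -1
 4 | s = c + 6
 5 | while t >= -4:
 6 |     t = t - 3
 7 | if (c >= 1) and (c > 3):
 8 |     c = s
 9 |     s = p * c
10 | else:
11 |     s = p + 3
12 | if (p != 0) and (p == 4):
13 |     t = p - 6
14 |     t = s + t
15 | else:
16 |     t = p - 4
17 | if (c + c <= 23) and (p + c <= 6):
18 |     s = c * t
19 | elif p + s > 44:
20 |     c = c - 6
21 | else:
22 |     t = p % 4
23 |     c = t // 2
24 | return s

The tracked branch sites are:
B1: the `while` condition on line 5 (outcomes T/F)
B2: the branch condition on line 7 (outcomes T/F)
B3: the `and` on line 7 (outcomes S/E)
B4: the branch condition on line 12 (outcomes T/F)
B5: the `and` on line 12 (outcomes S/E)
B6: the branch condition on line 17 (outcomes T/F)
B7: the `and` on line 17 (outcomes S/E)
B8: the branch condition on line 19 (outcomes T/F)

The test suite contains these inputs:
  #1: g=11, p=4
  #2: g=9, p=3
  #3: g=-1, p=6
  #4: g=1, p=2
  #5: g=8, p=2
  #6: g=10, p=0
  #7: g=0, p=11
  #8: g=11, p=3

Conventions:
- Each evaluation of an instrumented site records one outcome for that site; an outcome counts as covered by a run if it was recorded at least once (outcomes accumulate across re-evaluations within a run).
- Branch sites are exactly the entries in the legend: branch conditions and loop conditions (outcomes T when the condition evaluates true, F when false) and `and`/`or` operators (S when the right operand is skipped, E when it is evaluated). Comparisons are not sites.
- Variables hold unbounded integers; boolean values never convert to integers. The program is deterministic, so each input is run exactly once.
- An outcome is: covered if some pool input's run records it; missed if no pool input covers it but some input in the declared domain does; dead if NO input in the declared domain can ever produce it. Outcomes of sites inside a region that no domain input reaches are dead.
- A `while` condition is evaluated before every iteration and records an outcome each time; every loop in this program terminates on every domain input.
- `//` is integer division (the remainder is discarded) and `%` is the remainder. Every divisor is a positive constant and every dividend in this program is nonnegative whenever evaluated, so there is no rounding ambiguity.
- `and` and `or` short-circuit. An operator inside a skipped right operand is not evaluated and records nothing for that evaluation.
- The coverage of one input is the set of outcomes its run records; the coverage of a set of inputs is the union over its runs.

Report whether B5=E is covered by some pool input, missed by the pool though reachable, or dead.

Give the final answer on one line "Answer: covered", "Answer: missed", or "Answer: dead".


B5=E is recorded by pool input(s) 1, 2, 3, 4, 5, 7, 8 -> covered
Answer: covered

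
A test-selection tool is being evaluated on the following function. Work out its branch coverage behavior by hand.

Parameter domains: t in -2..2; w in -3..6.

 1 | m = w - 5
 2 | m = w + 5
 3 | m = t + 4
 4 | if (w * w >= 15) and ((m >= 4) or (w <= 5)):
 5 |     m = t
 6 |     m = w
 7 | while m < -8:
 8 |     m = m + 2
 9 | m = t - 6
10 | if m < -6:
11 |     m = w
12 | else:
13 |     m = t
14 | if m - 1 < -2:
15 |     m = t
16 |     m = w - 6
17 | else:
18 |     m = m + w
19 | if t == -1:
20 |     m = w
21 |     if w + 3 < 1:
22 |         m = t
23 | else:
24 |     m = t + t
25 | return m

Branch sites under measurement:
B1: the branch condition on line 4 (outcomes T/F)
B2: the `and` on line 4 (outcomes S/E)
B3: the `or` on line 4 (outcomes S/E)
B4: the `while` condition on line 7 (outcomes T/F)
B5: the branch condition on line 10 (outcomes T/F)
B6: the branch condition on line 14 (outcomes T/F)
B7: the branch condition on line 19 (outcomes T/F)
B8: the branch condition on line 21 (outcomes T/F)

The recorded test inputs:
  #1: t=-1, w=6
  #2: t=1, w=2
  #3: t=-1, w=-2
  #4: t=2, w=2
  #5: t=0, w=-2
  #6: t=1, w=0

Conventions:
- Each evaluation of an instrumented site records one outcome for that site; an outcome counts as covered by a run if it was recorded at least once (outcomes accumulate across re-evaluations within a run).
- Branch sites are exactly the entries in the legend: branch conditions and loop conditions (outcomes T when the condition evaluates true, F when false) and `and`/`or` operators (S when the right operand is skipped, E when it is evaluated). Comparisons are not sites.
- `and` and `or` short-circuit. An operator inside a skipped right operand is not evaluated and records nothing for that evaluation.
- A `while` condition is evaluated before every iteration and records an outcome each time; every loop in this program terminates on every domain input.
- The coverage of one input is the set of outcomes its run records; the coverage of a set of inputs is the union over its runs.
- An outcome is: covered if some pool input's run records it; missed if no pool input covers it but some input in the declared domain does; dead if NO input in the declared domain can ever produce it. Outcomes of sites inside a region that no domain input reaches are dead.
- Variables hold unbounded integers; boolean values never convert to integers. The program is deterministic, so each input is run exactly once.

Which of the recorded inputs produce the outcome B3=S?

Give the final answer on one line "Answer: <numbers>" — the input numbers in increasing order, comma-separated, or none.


input #1 (t=-1, w=6): never hits B3=S
input #2 (t=1, w=2): never hits B3=S
input #3 (t=-1, w=-2): never hits B3=S
input #4 (t=2, w=2): never hits B3=S
input #5 (t=0, w=-2): never hits B3=S
input #6 (t=1, w=0): never hits B3=S
Answer: none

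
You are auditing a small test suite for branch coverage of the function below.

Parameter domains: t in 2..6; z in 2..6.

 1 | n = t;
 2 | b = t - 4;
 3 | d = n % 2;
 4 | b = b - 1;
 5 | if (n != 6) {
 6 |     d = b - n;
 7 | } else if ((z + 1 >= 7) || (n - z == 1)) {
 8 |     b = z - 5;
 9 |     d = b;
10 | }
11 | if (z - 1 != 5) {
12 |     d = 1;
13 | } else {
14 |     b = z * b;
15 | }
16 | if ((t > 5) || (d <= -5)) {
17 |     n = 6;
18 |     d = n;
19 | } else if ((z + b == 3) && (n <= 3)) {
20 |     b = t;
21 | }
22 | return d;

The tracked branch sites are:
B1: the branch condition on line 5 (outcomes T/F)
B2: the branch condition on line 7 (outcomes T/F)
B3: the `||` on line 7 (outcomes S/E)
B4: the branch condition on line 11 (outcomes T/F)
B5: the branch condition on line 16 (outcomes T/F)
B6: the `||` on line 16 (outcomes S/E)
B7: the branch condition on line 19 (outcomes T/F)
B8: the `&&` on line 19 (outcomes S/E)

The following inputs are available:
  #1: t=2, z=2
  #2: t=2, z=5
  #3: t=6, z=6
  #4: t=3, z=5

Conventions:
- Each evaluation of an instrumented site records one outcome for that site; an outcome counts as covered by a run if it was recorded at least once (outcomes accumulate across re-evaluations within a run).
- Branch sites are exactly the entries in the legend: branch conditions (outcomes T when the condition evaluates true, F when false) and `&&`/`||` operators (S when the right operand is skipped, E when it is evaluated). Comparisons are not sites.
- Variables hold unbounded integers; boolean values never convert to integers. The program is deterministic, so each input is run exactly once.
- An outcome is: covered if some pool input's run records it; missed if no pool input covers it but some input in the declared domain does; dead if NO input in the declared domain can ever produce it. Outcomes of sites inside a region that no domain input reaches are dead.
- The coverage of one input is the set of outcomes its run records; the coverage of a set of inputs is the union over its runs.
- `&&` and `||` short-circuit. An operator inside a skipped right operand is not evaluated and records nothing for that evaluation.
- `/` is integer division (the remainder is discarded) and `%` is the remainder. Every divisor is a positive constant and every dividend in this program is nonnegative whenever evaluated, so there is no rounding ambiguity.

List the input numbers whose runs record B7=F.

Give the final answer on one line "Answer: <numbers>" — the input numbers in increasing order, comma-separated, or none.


input #1 (t=2, z=2): produces B7=F
input #2 (t=2, z=5): produces B7=F
input #3 (t=6, z=6): does not produce B7=F
input #4 (t=3, z=5): does not produce B7=F
Answer: 1, 2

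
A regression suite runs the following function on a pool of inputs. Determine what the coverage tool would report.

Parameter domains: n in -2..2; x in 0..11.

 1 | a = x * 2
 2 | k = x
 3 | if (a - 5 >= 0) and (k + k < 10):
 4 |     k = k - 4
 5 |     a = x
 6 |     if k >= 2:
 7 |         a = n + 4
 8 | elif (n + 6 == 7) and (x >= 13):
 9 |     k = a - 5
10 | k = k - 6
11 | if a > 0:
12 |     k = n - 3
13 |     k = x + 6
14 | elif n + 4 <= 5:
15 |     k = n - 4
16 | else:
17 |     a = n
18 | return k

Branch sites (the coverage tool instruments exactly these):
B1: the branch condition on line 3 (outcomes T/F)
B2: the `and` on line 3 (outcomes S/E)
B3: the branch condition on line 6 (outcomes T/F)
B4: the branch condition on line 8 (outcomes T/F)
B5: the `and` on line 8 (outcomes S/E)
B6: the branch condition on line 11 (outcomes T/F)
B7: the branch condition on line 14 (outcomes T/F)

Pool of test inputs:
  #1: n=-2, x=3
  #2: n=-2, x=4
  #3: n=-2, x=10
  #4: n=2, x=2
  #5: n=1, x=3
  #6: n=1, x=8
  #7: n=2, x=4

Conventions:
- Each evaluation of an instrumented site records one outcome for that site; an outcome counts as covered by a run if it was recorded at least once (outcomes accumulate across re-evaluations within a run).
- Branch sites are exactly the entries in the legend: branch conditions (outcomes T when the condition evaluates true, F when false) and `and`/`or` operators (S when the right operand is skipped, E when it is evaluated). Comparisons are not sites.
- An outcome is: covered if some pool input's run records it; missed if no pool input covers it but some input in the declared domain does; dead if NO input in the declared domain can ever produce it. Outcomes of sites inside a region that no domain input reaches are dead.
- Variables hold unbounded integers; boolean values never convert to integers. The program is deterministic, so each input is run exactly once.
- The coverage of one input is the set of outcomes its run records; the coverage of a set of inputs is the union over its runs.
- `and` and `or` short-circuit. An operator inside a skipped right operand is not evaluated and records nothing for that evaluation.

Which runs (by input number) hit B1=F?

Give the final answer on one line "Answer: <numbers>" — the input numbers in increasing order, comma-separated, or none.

input #1 (n=-2, x=3): misses B1=F
input #2 (n=-2, x=4): misses B1=F
input #3 (n=-2, x=10): covers B1=F
input #4 (n=2, x=2): covers B1=F
input #5 (n=1, x=3): misses B1=F
input #6 (n=1, x=8): covers B1=F
input #7 (n=2, x=4): misses B1=F

Answer: 3, 4, 6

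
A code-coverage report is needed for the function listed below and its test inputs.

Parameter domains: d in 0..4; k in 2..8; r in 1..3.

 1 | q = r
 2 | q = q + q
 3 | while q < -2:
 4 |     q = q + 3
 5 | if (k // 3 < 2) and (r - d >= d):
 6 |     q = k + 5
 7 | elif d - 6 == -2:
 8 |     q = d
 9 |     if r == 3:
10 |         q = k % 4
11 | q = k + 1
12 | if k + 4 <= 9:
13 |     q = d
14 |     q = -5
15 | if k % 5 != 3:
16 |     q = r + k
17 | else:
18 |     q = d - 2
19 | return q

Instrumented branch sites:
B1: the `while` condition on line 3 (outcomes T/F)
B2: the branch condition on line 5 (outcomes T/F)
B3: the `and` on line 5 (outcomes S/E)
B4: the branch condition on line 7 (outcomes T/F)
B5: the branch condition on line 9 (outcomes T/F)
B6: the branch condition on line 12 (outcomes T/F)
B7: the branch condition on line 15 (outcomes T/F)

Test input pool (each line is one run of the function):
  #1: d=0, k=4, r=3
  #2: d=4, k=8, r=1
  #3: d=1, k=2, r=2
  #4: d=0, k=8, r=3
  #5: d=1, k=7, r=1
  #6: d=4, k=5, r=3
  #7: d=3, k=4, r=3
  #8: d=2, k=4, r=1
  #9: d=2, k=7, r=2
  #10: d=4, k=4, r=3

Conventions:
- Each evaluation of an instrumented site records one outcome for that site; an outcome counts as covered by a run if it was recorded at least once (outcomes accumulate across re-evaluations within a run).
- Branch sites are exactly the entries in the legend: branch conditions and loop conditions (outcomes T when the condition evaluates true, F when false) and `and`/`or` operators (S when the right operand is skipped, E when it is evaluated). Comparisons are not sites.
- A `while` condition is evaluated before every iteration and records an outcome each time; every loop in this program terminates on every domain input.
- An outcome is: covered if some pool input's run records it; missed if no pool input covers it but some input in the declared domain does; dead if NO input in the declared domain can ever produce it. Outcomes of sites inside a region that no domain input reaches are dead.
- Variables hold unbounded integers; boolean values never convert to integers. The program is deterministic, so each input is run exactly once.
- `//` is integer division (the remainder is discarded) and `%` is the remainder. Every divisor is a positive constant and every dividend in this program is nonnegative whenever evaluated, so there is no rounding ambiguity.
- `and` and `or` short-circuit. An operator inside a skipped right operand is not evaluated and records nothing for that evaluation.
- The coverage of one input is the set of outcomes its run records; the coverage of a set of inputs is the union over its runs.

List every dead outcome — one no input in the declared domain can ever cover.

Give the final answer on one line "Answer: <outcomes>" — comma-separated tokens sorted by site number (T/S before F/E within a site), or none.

exhaustive pass over the 105-input domain:
  B1=T: zero occurrences over every domain input -> dead
  reachable outcomes have witnesses, e.g. B1=F (e.g. d=0, k=2, r=1), B2=T (e.g. d=0, k=2, r=1), B2=F (e.g. d=0, k=6, r=1), B3=S (e.g. d=0, k=6, r=1)

Answer: B1=T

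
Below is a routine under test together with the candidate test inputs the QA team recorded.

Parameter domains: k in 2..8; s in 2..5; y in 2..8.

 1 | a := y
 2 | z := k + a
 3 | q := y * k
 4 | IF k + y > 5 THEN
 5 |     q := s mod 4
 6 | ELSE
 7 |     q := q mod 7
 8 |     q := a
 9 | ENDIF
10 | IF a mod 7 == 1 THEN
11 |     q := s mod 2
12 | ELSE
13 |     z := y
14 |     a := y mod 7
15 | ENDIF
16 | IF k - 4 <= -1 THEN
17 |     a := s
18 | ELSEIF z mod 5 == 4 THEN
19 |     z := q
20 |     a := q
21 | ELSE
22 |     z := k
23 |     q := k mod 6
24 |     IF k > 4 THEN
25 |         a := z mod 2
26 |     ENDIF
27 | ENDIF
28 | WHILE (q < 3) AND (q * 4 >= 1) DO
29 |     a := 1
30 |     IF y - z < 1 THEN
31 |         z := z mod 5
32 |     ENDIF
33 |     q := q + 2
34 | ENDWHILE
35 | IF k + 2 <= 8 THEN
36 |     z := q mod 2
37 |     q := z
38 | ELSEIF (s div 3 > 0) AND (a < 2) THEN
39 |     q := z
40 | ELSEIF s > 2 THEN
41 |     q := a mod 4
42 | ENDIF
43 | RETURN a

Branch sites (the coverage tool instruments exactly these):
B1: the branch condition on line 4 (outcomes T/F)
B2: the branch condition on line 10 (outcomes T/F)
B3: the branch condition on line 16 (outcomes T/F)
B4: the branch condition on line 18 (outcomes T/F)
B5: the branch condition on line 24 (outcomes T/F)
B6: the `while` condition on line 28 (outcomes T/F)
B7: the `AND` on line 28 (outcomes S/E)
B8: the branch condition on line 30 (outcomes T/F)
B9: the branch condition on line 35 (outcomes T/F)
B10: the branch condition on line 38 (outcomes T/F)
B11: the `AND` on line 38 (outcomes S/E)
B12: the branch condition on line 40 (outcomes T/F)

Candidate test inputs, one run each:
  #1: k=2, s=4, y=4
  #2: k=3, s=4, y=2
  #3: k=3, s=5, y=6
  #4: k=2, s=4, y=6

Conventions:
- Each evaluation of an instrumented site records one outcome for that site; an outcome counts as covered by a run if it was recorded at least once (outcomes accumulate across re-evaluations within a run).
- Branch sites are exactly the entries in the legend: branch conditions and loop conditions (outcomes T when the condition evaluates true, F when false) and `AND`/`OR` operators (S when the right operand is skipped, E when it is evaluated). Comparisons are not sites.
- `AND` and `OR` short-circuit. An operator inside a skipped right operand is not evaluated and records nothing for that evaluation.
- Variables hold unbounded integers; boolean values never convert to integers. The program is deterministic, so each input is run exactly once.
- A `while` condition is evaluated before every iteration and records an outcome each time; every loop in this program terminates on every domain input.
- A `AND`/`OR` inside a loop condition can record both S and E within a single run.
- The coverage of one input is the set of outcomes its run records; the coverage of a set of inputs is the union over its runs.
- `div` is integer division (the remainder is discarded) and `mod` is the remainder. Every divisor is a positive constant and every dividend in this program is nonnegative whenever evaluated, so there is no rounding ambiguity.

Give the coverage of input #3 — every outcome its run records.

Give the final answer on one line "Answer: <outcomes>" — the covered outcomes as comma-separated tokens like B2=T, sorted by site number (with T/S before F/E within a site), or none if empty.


Tracing the run of input #3 (k=3, s=5, y=6):
  B1->T, B2->F, B3->T, B7->E, B6->T, B8->T, B7->S, B6->F, B9->T
distinct outcomes covered: B1=T, B2=F, B3=T, B6=T, B6=F, B7=S, B7=E, B8=T, B9=T
Answer: B1=T, B2=F, B3=T, B6=T, B6=F, B7=S, B7=E, B8=T, B9=T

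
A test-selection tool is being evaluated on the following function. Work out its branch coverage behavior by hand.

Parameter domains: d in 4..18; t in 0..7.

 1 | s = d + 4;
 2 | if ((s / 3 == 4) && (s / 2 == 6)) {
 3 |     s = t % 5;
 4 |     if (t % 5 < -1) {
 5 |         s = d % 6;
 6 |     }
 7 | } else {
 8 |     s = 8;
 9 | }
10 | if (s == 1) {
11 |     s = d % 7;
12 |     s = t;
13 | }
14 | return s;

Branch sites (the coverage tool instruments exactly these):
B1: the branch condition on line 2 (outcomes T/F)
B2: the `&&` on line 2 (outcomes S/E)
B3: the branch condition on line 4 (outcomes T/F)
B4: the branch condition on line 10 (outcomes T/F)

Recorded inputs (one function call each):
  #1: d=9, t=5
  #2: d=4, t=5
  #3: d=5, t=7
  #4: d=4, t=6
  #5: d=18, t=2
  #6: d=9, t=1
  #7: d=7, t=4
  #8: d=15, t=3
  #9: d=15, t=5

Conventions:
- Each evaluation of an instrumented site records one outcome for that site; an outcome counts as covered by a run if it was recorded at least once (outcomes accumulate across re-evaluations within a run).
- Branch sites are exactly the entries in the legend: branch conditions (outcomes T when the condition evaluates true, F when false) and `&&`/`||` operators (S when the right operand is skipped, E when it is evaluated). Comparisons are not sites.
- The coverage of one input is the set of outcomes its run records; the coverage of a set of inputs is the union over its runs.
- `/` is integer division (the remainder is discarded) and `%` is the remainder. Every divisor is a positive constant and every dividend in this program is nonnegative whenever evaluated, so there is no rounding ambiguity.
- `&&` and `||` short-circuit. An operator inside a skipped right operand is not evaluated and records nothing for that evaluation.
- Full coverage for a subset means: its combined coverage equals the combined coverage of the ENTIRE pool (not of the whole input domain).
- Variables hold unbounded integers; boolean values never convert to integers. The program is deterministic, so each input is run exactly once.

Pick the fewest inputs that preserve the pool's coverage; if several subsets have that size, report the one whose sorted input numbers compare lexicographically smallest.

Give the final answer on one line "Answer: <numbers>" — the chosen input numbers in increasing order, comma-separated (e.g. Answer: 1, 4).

run #1 (d=9, t=5) runs B2->E, B1->T, B3->F, B4->F; records B1=T, B2=E, B3=F, B4=F
run #2 (d=4, t=5) runs B2->S, B1->F, B4->F; records B1=F, B2=S, B4=F
run #3 (d=5, t=7) runs B2->S, B1->F, B4->F; records B1=F, B2=S, B4=F
run #4 (d=4, t=6) runs B2->S, B1->F, B4->F; records B1=F, B2=S, B4=F
run #5 (d=18, t=2) runs B2->S, B1->F, B4->F; records B1=F, B2=S, B4=F
run #6 (d=9, t=1) runs B2->E, B1->T, B3->F, B4->T; records B1=T, B2=E, B3=F, B4=T
run #7 (d=7, t=4) runs B2->S, B1->F, B4->F; records B1=F, B2=S, B4=F
run #8 (d=15, t=3) runs B2->S, B1->F, B4->F; records B1=F, B2=S, B4=F
run #9 (d=15, t=5) runs B2->S, B1->F, B4->F; records B1=F, B2=S, B4=F
union over all inputs: B1=T, B1=F, B2=S, B2=E, B3=F, B4=T, B4=F (7 outcomes)
every size-1 subset falls short of the 7 outcomes (best: 4/7)
the canonical winner is {2, 6}: size 2, full 7-outcome coverage, earliest index list among size-2 covers

Answer: 2, 6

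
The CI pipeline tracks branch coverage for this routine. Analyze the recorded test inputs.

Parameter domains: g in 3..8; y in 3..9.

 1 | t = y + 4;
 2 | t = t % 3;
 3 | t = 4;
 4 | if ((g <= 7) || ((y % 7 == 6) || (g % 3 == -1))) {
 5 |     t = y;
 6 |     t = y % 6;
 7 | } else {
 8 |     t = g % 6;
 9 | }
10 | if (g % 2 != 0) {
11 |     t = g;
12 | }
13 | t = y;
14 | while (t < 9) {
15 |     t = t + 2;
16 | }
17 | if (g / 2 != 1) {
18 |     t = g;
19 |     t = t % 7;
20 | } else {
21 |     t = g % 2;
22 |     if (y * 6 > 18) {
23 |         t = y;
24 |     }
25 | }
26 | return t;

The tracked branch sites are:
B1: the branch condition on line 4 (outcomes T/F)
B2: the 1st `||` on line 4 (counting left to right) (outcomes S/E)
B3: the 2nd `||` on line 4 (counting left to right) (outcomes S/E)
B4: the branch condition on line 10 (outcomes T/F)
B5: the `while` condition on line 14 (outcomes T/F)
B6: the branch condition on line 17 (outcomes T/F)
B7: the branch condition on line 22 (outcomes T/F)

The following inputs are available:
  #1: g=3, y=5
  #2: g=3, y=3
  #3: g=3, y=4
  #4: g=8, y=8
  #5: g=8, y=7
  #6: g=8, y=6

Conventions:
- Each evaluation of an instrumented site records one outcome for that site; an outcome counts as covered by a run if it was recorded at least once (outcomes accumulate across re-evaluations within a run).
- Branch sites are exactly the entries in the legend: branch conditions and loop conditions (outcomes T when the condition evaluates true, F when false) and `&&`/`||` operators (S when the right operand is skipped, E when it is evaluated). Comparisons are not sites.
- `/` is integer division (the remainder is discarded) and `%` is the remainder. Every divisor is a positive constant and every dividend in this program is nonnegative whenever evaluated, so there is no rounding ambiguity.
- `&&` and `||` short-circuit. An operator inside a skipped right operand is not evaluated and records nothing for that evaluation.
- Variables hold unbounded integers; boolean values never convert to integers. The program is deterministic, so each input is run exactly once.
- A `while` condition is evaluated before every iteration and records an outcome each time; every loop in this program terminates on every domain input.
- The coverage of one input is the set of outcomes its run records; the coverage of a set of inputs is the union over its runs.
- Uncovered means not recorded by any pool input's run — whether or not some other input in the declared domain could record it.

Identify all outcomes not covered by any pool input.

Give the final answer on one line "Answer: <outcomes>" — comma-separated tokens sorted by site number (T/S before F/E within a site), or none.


#1 (g=3, y=5) -> B2->S, B1->T, B4->T, B5->T, B5->T, B5->F, B6->F, B7->T; covered: B1=T, B2=S, B4=T, B5=T, B5=F, B6=F, B7=T
#2 (g=3, y=3) -> B2->S, B1->T, B4->T, B5->T, B5->T, B5->T, B5->F, B6->F, B7->F; covered: B1=T, B2=S, B4=T, B5=T, B5=F, B6=F, B7=F
#3 (g=3, y=4) -> B2->S, B1->T, B4->T, B5->T, B5->T, B5->T, B5->F, B6->F, B7->T; covered: B1=T, B2=S, B4=T, B5=T, B5=F, B6=F, B7=T
#4 (g=8, y=8) -> B2->E, B3->E, B1->F, B4->F, B5->T, B5->F, B6->T; covered: B1=F, B2=E, B3=E, B4=F, B5=T, B5=F, B6=T
#5 (g=8, y=7) -> B2->E, B3->E, B1->F, B4->F, B5->T, B5->F, B6->T; covered: B1=F, B2=E, B3=E, B4=F, B5=T, B5=F, B6=T
#6 (g=8, y=6) -> B2->E, B3->S, B1->T, B4->F, B5->T, B5->T, B5->F, B6->T; covered: B1=T, B2=E, B3=S, B4=F, B5=T, B5=F, B6=T
union over the pool: B1=T, B1=F, B2=S, B2=E, B3=S, B3=E, B4=T, B4=F, B5=T, B5=F, B6=T, B6=F, B7=T, B7=F
uncovered (0 of 14): none
Answer: none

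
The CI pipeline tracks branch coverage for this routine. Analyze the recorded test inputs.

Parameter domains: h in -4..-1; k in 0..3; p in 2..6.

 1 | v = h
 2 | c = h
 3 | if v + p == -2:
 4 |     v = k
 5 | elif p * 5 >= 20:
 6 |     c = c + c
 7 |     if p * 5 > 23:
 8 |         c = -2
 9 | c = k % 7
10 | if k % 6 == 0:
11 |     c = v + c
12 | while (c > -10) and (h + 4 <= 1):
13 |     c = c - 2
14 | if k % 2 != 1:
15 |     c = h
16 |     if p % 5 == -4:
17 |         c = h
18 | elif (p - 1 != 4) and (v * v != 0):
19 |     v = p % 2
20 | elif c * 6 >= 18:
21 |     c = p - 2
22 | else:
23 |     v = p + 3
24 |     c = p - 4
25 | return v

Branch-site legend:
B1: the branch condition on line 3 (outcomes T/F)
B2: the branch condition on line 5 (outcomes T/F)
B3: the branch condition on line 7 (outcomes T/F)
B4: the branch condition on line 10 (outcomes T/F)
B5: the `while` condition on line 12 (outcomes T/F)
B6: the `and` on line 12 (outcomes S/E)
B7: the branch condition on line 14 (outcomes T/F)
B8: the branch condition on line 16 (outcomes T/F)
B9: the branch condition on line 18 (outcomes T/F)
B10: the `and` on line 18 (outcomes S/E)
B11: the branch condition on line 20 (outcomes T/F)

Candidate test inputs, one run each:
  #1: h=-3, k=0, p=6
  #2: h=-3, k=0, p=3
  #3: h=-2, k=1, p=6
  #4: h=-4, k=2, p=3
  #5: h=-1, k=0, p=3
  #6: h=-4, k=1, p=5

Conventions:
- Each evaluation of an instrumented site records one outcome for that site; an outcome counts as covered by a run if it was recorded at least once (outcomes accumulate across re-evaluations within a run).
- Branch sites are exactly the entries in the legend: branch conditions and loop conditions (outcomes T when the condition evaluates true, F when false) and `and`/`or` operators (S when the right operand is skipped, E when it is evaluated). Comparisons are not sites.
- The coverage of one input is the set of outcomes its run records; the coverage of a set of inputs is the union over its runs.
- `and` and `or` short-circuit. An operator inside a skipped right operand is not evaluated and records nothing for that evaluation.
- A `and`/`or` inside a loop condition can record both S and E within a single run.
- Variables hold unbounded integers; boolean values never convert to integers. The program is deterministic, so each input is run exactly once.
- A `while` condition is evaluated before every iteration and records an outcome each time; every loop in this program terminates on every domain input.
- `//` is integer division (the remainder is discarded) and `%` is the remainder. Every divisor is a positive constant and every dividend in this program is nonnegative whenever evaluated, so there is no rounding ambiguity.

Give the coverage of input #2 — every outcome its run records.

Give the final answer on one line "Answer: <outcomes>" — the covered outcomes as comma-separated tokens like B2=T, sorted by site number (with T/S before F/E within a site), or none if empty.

Event log for input #2 (h=-3, k=0, p=3):
  B1->F, B2->F, B4->T, B6->E, B5->T, B6->E, B5->T, B6->E, B5->T, B6->E
  B5->T, B6->S, B5->F, B7->T, B8->F
distinct outcomes covered: B1=F, B2=F, B4=T, B5=T, B5=F, B6=S, B6=E, B7=T, B8=F

Answer: B1=F, B2=F, B4=T, B5=T, B5=F, B6=S, B6=E, B7=T, B8=F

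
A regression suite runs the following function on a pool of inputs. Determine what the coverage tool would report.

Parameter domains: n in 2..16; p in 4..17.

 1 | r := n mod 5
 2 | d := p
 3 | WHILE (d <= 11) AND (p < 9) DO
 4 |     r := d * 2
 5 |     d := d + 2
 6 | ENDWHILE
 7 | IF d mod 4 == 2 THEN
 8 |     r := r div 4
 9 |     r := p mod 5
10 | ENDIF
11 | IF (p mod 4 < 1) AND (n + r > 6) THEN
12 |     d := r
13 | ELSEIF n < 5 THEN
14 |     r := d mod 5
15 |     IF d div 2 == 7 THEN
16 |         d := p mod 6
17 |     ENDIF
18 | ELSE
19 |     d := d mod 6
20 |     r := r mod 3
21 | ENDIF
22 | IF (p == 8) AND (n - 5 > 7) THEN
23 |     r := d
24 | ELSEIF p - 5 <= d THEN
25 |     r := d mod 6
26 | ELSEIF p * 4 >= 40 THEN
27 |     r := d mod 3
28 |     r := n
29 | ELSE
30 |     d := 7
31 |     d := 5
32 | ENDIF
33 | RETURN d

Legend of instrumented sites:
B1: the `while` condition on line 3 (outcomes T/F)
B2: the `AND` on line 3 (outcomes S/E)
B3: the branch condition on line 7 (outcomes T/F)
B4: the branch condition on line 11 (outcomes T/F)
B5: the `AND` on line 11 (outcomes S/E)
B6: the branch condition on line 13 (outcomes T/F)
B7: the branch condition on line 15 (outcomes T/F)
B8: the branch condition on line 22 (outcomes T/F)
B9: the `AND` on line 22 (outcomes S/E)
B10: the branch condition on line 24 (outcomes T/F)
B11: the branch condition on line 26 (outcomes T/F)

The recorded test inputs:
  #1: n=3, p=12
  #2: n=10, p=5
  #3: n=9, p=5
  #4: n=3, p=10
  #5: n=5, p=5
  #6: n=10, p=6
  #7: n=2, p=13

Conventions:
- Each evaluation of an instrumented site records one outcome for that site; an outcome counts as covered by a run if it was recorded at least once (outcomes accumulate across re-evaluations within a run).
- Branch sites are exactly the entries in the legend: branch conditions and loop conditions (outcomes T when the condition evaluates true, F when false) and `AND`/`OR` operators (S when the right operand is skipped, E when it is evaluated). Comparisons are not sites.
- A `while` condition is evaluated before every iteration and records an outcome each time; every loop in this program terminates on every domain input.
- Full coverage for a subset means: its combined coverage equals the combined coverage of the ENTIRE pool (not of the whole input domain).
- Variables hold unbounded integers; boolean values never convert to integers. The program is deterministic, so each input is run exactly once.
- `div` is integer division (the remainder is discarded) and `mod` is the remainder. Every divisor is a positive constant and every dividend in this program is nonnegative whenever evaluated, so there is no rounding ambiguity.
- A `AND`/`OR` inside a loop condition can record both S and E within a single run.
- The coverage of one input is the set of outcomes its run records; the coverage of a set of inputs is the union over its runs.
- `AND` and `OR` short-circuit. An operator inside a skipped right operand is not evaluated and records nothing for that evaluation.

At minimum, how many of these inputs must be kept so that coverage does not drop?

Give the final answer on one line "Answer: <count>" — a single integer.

test 1 (n=3, p=12) hits B1=F, B2=S, B3=F, B4=F, B5=E, B6=T, B7=F, B8=F, B9=S, B10=T
test 2 (n=10, p=5) hits B1=T, B1=F, B2=S, B2=E, B3=F, B4=F, B5=S, B6=F, B8=F, B9=S, B10=T
test 3 (n=9, p=5) hits B1=T, B1=F, B2=S, B2=E, B3=F, B4=F, B5=S, B6=F, B8=F, B9=S, B10=T
test 4 (n=3, p=10) hits B1=F, B2=E, B3=T, B4=F, B5=S, B6=T, B7=F, B8=F, B9=S, B10=T
test 5 (n=5, p=5) hits B1=T, B1=F, B2=S, B2=E, B3=F, B4=F, B5=S, B6=F, B8=F, B9=S, B10=T
test 6 (n=10, p=6) hits B1=T, B1=F, B2=S, B2=E, B3=F, B4=F, B5=S, B6=F, B8=F, B9=S, B10=F, B11=F
test 7 (n=2, p=13) hits B1=F, B2=S, B3=F, B4=F, B5=S, B6=T, B7=F, B8=F, B9=S, B10=T
the full pool covers 17 outcomes: B1=T, B1=F, B2=S, B2=E, B3=T, B3=F, B4=F, B5=S, B5=E, B6=T, B6=F, B7=F, B8=F, B9=S, B10=T, B10=F, B11=F
checked all size-1 subsets: none covers 17 outcomes (max 12/17)
checked all size-2 subsets: none covers 17 outcomes (max 16/17)
the canonical winner is {1, 4, 6}: size 3, full 17-outcome coverage, earliest index list among size-3 covers

Answer: 3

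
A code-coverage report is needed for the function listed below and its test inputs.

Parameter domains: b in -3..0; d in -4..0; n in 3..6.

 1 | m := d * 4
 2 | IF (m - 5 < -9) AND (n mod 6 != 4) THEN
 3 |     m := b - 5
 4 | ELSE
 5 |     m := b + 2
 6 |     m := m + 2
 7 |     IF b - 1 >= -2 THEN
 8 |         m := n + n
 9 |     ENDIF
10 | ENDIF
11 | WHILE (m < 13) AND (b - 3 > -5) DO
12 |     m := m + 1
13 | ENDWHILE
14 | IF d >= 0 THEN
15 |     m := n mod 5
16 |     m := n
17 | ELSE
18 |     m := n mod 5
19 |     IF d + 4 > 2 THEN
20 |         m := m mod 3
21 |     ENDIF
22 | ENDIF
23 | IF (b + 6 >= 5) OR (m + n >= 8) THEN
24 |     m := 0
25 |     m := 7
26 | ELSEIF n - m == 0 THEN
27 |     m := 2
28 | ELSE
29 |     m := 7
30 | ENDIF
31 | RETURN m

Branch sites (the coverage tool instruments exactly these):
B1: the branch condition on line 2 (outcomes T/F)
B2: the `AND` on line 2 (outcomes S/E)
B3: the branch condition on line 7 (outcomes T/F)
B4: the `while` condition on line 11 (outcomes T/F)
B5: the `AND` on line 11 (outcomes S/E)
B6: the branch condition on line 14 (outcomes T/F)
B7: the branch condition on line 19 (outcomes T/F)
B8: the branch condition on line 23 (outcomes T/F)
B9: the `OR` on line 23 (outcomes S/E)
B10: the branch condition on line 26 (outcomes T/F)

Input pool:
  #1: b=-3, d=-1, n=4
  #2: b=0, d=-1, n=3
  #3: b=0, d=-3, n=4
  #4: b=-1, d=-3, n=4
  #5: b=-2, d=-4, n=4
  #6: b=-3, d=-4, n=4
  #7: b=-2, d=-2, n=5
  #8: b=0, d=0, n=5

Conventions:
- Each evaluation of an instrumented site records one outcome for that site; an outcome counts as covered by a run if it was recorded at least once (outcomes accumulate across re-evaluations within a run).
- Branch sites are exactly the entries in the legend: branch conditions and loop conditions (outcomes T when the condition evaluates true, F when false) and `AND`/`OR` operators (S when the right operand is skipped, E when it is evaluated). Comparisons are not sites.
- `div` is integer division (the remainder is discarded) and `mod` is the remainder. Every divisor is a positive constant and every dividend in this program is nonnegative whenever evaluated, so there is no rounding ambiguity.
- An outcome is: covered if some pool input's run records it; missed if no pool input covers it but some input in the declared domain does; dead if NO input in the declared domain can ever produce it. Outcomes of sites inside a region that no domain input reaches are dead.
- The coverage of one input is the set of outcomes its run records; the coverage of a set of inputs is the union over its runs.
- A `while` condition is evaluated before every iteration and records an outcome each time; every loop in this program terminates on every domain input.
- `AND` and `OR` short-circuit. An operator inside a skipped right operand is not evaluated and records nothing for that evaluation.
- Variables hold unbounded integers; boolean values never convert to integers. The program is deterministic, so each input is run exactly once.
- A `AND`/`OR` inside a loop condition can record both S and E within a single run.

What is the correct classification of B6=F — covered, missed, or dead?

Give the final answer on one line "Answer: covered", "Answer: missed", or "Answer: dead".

B6=F is recorded by pool input(s) 1, 2, 3, 4, 5, 6, 7 -> covered

Answer: covered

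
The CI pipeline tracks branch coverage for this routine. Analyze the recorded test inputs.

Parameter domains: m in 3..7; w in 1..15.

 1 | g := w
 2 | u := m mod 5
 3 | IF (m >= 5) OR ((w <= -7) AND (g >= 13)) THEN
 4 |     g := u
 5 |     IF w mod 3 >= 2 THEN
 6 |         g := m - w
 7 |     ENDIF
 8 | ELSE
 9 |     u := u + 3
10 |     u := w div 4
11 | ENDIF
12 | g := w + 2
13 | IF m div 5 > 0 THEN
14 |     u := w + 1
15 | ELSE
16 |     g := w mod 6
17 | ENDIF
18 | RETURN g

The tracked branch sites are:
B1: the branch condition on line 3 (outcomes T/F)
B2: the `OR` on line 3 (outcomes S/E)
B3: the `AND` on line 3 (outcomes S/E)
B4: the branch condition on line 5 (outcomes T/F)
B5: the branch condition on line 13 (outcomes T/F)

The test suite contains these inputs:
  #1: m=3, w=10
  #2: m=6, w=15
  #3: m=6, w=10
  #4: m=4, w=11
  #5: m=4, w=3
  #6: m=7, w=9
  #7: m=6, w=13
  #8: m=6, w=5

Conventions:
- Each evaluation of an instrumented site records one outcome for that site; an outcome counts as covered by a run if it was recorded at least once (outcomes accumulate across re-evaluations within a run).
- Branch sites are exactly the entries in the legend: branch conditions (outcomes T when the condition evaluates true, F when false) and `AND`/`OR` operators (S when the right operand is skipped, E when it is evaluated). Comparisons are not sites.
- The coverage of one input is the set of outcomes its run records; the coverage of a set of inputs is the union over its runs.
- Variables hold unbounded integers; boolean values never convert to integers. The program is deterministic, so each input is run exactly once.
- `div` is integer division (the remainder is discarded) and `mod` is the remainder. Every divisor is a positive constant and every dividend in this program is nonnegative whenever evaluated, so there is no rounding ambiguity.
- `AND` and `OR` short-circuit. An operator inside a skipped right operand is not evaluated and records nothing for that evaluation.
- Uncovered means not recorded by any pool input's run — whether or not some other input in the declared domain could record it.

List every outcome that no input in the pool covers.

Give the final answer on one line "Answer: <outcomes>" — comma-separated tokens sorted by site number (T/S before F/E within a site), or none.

input #1 (m=3, w=10): covers B1=F, B2=E, B3=S, B5=F
input #2 (m=6, w=15): covers B1=T, B2=S, B4=F, B5=T
input #3 (m=6, w=10): covers B1=T, B2=S, B4=F, B5=T
input #4 (m=4, w=11): covers B1=F, B2=E, B3=S, B5=F
input #5 (m=4, w=3): covers B1=F, B2=E, B3=S, B5=F
input #6 (m=7, w=9): covers B1=T, B2=S, B4=F, B5=T
input #7 (m=6, w=13): covers B1=T, B2=S, B4=F, B5=T
input #8 (m=6, w=5): covers B1=T, B2=S, B4=T, B5=T
union over the pool: B1=T, B1=F, B2=S, B2=E, B3=S, B4=T, B4=F, B5=T, B5=F
uncovered (1 of 10): B3=E

Answer: B3=E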